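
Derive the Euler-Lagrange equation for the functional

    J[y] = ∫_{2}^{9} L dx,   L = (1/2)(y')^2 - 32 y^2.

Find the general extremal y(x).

The Lagrangian is L = (1/2)(y')^2 - 32 y^2.
∂L/∂y = -64y.
∂L/∂y' = y'.
The Euler-Lagrange equation d/dx(∂L/∂y') − ∂L/∂y = 0 becomes:
    y'' + 64 y = 0
General solution: y(x) = A sin(8x) + B cos(8x), where A and B are arbitrary constants fixed by the endpoint conditions.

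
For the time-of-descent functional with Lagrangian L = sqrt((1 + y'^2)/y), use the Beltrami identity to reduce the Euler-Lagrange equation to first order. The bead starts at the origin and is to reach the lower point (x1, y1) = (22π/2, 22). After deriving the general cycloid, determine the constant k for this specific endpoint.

The Lagrangian L = sqrt((1 + y'^2) / y) has no explicit x dependence, so the Beltrami identity applies:
    L − y' ∂L/∂y' = C.
Compute ∂L/∂y' = y' / sqrt(y (1 + y'^2)).
Substitute:
    sqrt((1 + y'^2)/y) − y'·y' / sqrt(y (1 + y'^2))
    = (1 + y'^2) / sqrt(y (1 + y'^2)) − y'^2 / sqrt(y (1 + y'^2))
    = 1 / sqrt(y (1 + y'^2)) = C.
Squaring and rearranging gives the first integral
    y (1 + y'^2) = 1/C^2 =: k   (constant).
Solving this first-order ODE by the substitution
    y = (k/2)(1 − cos θ)
yields the cycloid parameterisation
    x(θ) = (k/2)(θ − sin θ),   y(θ) = (k/2)(1 − cos θ).
The constant k is fixed by the endpoint condition.
Now fit the given lower endpoint (x1, y1) = (22π/2, 22). At the bottom of the first arch (θ = π), the parametric equations give
    y(π) = (k/2)(1 − cos π) = k,
    x(π) = (k/2)(π − sin π) = kπ/2.
Matching y(π) = 22 gives k = 22, consistent with x(π) = 22π/2. Therefore the specific cycloid is
    x(θ) = (22/2)(θ − sin θ),   y(θ) = (22/2)(1 − cos θ).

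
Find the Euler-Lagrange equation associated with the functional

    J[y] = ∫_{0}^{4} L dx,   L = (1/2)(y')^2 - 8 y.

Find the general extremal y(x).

The Lagrangian is L = (1/2)(y')^2 - 8 y.
∂L/∂y = -8.
∂L/∂y' = y'.
The Euler-Lagrange equation d/dx(∂L/∂y') − ∂L/∂y = 0 becomes:
    y'' + 8 = 0
General solution: y(x) = -4 x^2 + A x + B, where A and B are arbitrary constants fixed by the endpoint conditions.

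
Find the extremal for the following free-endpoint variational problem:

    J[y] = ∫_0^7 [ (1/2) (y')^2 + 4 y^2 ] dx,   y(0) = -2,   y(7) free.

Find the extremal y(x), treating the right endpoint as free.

The Lagrangian L = (1/2) (y')^2 + 4 y^2 gives
    ∂L/∂y = 8 y,   ∂L/∂y' = y'.
Euler-Lagrange: y'' − 8 y = 0.
With k = sqrt(8), the general solution is
    y(x) = A cosh(sqrt(8) x) + B sinh(sqrt(8) x).
Fixed left endpoint y(0) = -2 ⇒ A = -2.
The right endpoint x = 7 is free, so the natural (transversality) condition is ∂L/∂y' |_{x=7} = 0, i.e. y'(7) = 0.
Compute y'(x) = A k sinh(k x) + B k cosh(k x), so
    y'(7) = A k sinh(k·7) + B k cosh(k·7) = 0
    ⇒ B = −A tanh(k·7) = 2 tanh(sqrt(8)·7).
Therefore the extremal is
    y(x) = −2 cosh(sqrt(8) x) + 2 tanh(sqrt(8)·7) sinh(sqrt(8) x).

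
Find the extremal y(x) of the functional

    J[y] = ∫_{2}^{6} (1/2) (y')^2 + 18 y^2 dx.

The Lagrangian is L = (1/2) (y')^2 + 18 y^2.
Compute ∂L/∂y = 36y, ∂L/∂y' = y'.
The Euler-Lagrange equation d/dx(∂L/∂y') − ∂L/∂y = 0 reduces to
    y'' − 36 y = 0.
Its general solution is
    y(x) = A e^(6x) + B e^(−6x),
with A, B fixed by the endpoint conditions.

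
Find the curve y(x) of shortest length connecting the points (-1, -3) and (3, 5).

Arc-length functional: J[y] = ∫ sqrt(1 + (y')^2) dx.
Lagrangian L = sqrt(1 + (y')^2) has no explicit y dependence, so ∂L/∂y = 0 and the Euler-Lagrange equation gives
    d/dx( y' / sqrt(1 + (y')^2) ) = 0  ⇒  y' / sqrt(1 + (y')^2) = const.
Hence y' is constant, so y(x) is affine.
Fitting the endpoints (-1, -3) and (3, 5):
    slope m = (5 − (-3)) / (3 − (-1)) = 2,
    intercept c = (-3) − m·(-1) = -1.
Extremal: y(x) = 2 x - 1.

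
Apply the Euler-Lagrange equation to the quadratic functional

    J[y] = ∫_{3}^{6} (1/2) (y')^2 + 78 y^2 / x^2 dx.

The Lagrangian is L = (1/2) (y')^2 + 78 y^2 / x^2.
Compute ∂L/∂y = 156y/x^2, ∂L/∂y' = y'.
The Euler-Lagrange equation d/dx(∂L/∂y') − ∂L/∂y = 0 reduces to
    y'' − 156/x^2 · y = 0  (x > 0).
Its general solution is
    y(x) = A x^13 + B x^(-12),
with A, B fixed by the endpoint conditions.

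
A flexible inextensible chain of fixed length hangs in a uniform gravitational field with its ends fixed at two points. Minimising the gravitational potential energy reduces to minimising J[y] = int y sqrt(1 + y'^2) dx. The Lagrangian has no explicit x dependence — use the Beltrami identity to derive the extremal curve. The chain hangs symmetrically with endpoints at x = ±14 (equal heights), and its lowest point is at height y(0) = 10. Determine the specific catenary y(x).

The Lagrangian L(y, y') = y sqrt(1 + y'^2) has no explicit x dependence, so the Beltrami identity applies:
    L − y' ∂L/∂y' = C.
Compute ∂L/∂y' = y · y' / sqrt(1 + y'^2). Then
    L − y' ∂L/∂y'
    = y sqrt(1 + y'^2) − y · y'^2 / sqrt(1 + y'^2)
    = y (1 + y'^2 − y'^2) / sqrt(1 + y'^2)
    = y / sqrt(1 + y'^2) = C.
Squaring gives y^2 = C^2 (1 + y'^2), i.e.
    y'^2 = y^2 / C^2 − 1.
Separating variables,
    dy / sqrt(y^2 − C^2) = dx / C,
and integrating gives arccosh(y / C) = (x − a)/C, so
    y(x) = C cosh((x − a)/C),
the catenary. The constants C and a are fixed by the two endpoint conditions (and, for the hanging-chain problem, the length constraint selects C).
Now fit the given data. The endpoints x = ±14 are symmetric at equal height, so the catenary is even about its minimum: a = 0 and y(x) = C cosh(x/C). The lowest point is y(0) = C cosh(0) = C, and we are told y(0) = 10, so C = 10. Therefore
    y(x) = 10 cosh(x/10),
and at the endpoints
    y(±14) = 10 cosh(14/10).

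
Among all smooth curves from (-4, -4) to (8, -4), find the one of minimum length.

Arc-length functional: J[y] = ∫ sqrt(1 + (y')^2) dx.
Lagrangian L = sqrt(1 + (y')^2) has no explicit y dependence, so ∂L/∂y = 0 and the Euler-Lagrange equation gives
    d/dx( y' / sqrt(1 + (y')^2) ) = 0  ⇒  y' / sqrt(1 + (y')^2) = const.
Hence y' is constant, so y(x) is affine.
Fitting the endpoints (-4, -4) and (8, -4):
    slope m = ((-4) − (-4)) / (8 − (-4)) = 0,
    intercept c = (-4) − m·(-4) = -4.
Extremal: y(x) = -4.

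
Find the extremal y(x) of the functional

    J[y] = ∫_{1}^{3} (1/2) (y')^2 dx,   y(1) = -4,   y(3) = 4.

The Lagrangian is L = (1/2) (y')^2.
Compute ∂L/∂y = 0, ∂L/∂y' = y'.
The Euler-Lagrange equation d/dx(∂L/∂y') − ∂L/∂y = 0 reduces to
    y'' = 0.
Its general solution is
    y(x) = A x + B,
with A, B fixed by the endpoint conditions.
Applying the endpoint conditions y(1) = -4 and y(3) = 4: solve A·1 + B = -4 and A·3 + B = 4. Subtracting gives A(3 − 1) = 4 − -4, so A = 4, and B = -4 − A·1 = -8. Therefore
    y(x) = 4 x - 8.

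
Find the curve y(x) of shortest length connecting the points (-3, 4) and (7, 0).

Arc-length functional: J[y] = ∫ sqrt(1 + (y')^2) dx.
Lagrangian L = sqrt(1 + (y')^2) has no explicit y dependence, so ∂L/∂y = 0 and the Euler-Lagrange equation gives
    d/dx( y' / sqrt(1 + (y')^2) ) = 0  ⇒  y' / sqrt(1 + (y')^2) = const.
Hence y' is constant, so y(x) is affine.
Fitting the endpoints (-3, 4) and (7, 0):
    slope m = (0 − 4) / (7 − (-3)) = -2/5,
    intercept c = 4 − m·(-3) = 14/5.
Extremal: y(x) = (-2/5) x + 14/5.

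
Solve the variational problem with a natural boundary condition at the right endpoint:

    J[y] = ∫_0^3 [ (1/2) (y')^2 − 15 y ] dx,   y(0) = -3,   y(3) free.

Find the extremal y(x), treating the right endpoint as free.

The Lagrangian L = (1/2) (y')^2 − 15 y gives
    ∂L/∂y = −15,   ∂L/∂y' = y'.
Euler-Lagrange: d/dx(y') − (−15) = 0, i.e. y'' + 15 = 0, so
    y(x) = −(15/2) x^2 + C1 x + C2.
Fixed left endpoint y(0) = -3 ⇒ C2 = -3.
The right endpoint x = 3 is free, so the natural (transversality) condition is ∂L/∂y' |_{x=3} = 0, i.e. y'(3) = 0.
Compute y'(x) = −15 x + C1, so y'(3) = −45 + C1 = 0 ⇒ C1 = 45.
Therefore the extremal is
    y(x) = −(15/2) x^2 + 45 x − 3.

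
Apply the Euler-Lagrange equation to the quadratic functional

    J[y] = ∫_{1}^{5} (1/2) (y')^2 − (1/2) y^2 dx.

The Lagrangian is L = (1/2) (y')^2 − (1/2) y^2.
Compute ∂L/∂y = -y, ∂L/∂y' = y'.
The Euler-Lagrange equation d/dx(∂L/∂y') − ∂L/∂y = 0 reduces to
    y'' + y = 0.
Its general solution is
    y(x) = A sin(x) + B cos(x),
with A, B fixed by the endpoint conditions.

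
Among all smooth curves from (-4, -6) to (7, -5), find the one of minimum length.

Arc-length functional: J[y] = ∫ sqrt(1 + (y')^2) dx.
Lagrangian L = sqrt(1 + (y')^2) has no explicit y dependence, so ∂L/∂y = 0 and the Euler-Lagrange equation gives
    d/dx( y' / sqrt(1 + (y')^2) ) = 0  ⇒  y' / sqrt(1 + (y')^2) = const.
Hence y' is constant, so y(x) is affine.
Fitting the endpoints (-4, -6) and (7, -5):
    slope m = ((-5) − (-6)) / (7 − (-4)) = 1/11,
    intercept c = (-6) − m·(-4) = -62/11.
Extremal: y(x) = (1/11) x - 62/11.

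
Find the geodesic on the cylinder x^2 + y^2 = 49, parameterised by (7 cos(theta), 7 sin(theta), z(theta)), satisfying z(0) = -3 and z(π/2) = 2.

Parameterise the cylinder of radius R = 7 as
    r(θ) = (7 cos θ, 7 sin θ, z(θ)).
The arc-length element is
    ds = sqrt(49 + (dz/dθ)^2) dθ,
so the Lagrangian is L = sqrt(49 + z'^2).
L depends on z' only, not on z or θ, so ∂L/∂z = 0 and
    ∂L/∂z' = z' / sqrt(49 + z'^2).
The Euler-Lagrange equation gives
    d/dθ( z' / sqrt(49 + z'^2) ) = 0,
so z' is constant. Integrating once:
    z(θ) = a θ + b,
a helix on the cylinder (a straight line when the cylinder is unrolled). The constants a, b are determined by the endpoint conditions.
With endpoint conditions z(0) = -3 and z(π/2) = 2: from z(0) = b we get b = -3, and a·π/2 + -3 = 2 gives a = 10/π, so
    z(θ) = (10/π) θ − 3.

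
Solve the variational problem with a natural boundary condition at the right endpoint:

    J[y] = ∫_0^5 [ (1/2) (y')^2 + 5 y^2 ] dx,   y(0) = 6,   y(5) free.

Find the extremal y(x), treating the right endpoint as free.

The Lagrangian L = (1/2) (y')^2 + 5 y^2 gives
    ∂L/∂y = 10 y,   ∂L/∂y' = y'.
Euler-Lagrange: y'' − 10 y = 0.
With k = sqrt(10), the general solution is
    y(x) = A cosh(sqrt(10) x) + B sinh(sqrt(10) x).
Fixed left endpoint y(0) = 6 ⇒ A = 6.
The right endpoint x = 5 is free, so the natural (transversality) condition is ∂L/∂y' |_{x=5} = 0, i.e. y'(5) = 0.
Compute y'(x) = A k sinh(k x) + B k cosh(k x), so
    y'(5) = A k sinh(k·5) + B k cosh(k·5) = 0
    ⇒ B = −A tanh(k·5) = − 6 tanh(sqrt(10)·5).
Therefore the extremal is
    y(x) = 6 cosh(sqrt(10) x) − 6 tanh(sqrt(10)·5) sinh(sqrt(10) x).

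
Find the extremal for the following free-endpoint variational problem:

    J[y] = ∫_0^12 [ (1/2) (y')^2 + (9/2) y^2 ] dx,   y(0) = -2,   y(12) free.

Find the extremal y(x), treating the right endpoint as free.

The Lagrangian L = (1/2) (y')^2 + (9/2) y^2 gives
    ∂L/∂y = 9 y,   ∂L/∂y' = y'.
Euler-Lagrange: y'' − 9 y = 0.
With k = 3, the general solution is
    y(x) = A cosh(3 x) + B sinh(3 x).
Fixed left endpoint y(0) = -2 ⇒ A = -2.
The right endpoint x = 12 is free, so the natural (transversality) condition is ∂L/∂y' |_{x=12} = 0, i.e. y'(12) = 0.
Compute y'(x) = A k sinh(k x) + B k cosh(k x), so
    y'(12) = A k sinh(k·12) + B k cosh(k·12) = 0
    ⇒ B = −A tanh(k·12) = 2 tanh(3·12).
Therefore the extremal is
    y(x) = −2 cosh(3 x) + 2 tanh(3·12) sinh(3 x).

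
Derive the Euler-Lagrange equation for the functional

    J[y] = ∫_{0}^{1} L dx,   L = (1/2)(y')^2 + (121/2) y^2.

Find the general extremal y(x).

The Lagrangian is L = (1/2)(y')^2 + (121/2) y^2.
∂L/∂y = 121y.
∂L/∂y' = y'.
The Euler-Lagrange equation d/dx(∂L/∂y') − ∂L/∂y = 0 becomes:
    y'' - 121 y = 0
General solution: y(x) = A e^(11x) + B e^(-11x), where A and B are arbitrary constants fixed by the endpoint conditions.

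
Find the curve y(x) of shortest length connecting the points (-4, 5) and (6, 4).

Arc-length functional: J[y] = ∫ sqrt(1 + (y')^2) dx.
Lagrangian L = sqrt(1 + (y')^2) has no explicit y dependence, so ∂L/∂y = 0 and the Euler-Lagrange equation gives
    d/dx( y' / sqrt(1 + (y')^2) ) = 0  ⇒  y' / sqrt(1 + (y')^2) = const.
Hence y' is constant, so y(x) is affine.
Fitting the endpoints (-4, 5) and (6, 4):
    slope m = (4 − 5) / (6 − (-4)) = -1/10,
    intercept c = 5 − m·(-4) = 23/5.
Extremal: y(x) = (-1/10) x + 23/5.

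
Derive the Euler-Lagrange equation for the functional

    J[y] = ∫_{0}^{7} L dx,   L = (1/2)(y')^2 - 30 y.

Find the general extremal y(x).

The Lagrangian is L = (1/2)(y')^2 - 30 y.
∂L/∂y = -30.
∂L/∂y' = y'.
The Euler-Lagrange equation d/dx(∂L/∂y') − ∂L/∂y = 0 becomes:
    y'' + 30 = 0
General solution: y(x) = -15 x^2 + A x + B, where A and B are arbitrary constants fixed by the endpoint conditions.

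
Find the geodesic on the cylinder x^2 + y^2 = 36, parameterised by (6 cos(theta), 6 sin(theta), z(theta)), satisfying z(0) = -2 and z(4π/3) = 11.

Parameterise the cylinder of radius R = 6 as
    r(θ) = (6 cos θ, 6 sin θ, z(θ)).
The arc-length element is
    ds = sqrt(36 + (dz/dθ)^2) dθ,
so the Lagrangian is L = sqrt(36 + z'^2).
L depends on z' only, not on z or θ, so ∂L/∂z = 0 and
    ∂L/∂z' = z' / sqrt(36 + z'^2).
The Euler-Lagrange equation gives
    d/dθ( z' / sqrt(36 + z'^2) ) = 0,
so z' is constant. Integrating once:
    z(θ) = a θ + b,
a helix on the cylinder (a straight line when the cylinder is unrolled). The constants a, b are determined by the endpoint conditions.
With endpoint conditions z(0) = -2 and z(4π/3) = 11: from z(0) = b we get b = -2, and a·4π/3 + -2 = 11 gives a = 39/(4π), so
    z(θ) = (39/(4π)) θ − 2.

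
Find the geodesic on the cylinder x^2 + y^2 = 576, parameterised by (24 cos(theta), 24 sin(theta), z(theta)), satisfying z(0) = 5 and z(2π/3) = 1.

Parameterise the cylinder of radius R = 24 as
    r(θ) = (24 cos θ, 24 sin θ, z(θ)).
The arc-length element is
    ds = sqrt(576 + (dz/dθ)^2) dθ,
so the Lagrangian is L = sqrt(576 + z'^2).
L depends on z' only, not on z or θ, so ∂L/∂z = 0 and
    ∂L/∂z' = z' / sqrt(576 + z'^2).
The Euler-Lagrange equation gives
    d/dθ( z' / sqrt(576 + z'^2) ) = 0,
so z' is constant. Integrating once:
    z(θ) = a θ + b,
a helix on the cylinder (a straight line when the cylinder is unrolled). The constants a, b are determined by the endpoint conditions.
With endpoint conditions z(0) = 5 and z(2π/3) = 1: from z(0) = b we get b = 5, and a·2π/3 + 5 = 1 gives a = -6/π, so
    z(θ) = (-6/π) θ + 5.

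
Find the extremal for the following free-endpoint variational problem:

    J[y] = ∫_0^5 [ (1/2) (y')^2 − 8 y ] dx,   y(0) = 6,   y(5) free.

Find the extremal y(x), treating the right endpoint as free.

The Lagrangian L = (1/2) (y')^2 − 8 y gives
    ∂L/∂y = −8,   ∂L/∂y' = y'.
Euler-Lagrange: d/dx(y') − (−8) = 0, i.e. y'' + 8 = 0, so
    y(x) = −(8/2) x^2 + C1 x + C2.
Fixed left endpoint y(0) = 6 ⇒ C2 = 6.
The right endpoint x = 5 is free, so the natural (transversality) condition is ∂L/∂y' |_{x=5} = 0, i.e. y'(5) = 0.
Compute y'(x) = −8 x + C1, so y'(5) = −40 + C1 = 0 ⇒ C1 = 40.
Therefore the extremal is
    y(x) = −4 x^2 + 40 x + 6.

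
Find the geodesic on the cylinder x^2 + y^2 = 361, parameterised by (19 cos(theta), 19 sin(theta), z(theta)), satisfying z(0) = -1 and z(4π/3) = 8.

Parameterise the cylinder of radius R = 19 as
    r(θ) = (19 cos θ, 19 sin θ, z(θ)).
The arc-length element is
    ds = sqrt(361 + (dz/dθ)^2) dθ,
so the Lagrangian is L = sqrt(361 + z'^2).
L depends on z' only, not on z or θ, so ∂L/∂z = 0 and
    ∂L/∂z' = z' / sqrt(361 + z'^2).
The Euler-Lagrange equation gives
    d/dθ( z' / sqrt(361 + z'^2) ) = 0,
so z' is constant. Integrating once:
    z(θ) = a θ + b,
a helix on the cylinder (a straight line when the cylinder is unrolled). The constants a, b are determined by the endpoint conditions.
With endpoint conditions z(0) = -1 and z(4π/3) = 8: from z(0) = b we get b = -1, and a·4π/3 + -1 = 8 gives a = 27/(4π), so
    z(θ) = (27/(4π)) θ − 1.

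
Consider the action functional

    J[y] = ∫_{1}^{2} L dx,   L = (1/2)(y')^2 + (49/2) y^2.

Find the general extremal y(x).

The Lagrangian is L = (1/2)(y')^2 + (49/2) y^2.
∂L/∂y = 49y.
∂L/∂y' = y'.
The Euler-Lagrange equation d/dx(∂L/∂y') − ∂L/∂y = 0 becomes:
    y'' - 49 y = 0
General solution: y(x) = A e^(7x) + B e^(-7x), where A and B are arbitrary constants fixed by the endpoint conditions.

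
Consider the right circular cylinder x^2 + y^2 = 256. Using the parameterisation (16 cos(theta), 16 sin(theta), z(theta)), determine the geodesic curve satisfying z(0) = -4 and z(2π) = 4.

Parameterise the cylinder of radius R = 16 as
    r(θ) = (16 cos θ, 16 sin θ, z(θ)).
The arc-length element is
    ds = sqrt(256 + (dz/dθ)^2) dθ,
so the Lagrangian is L = sqrt(256 + z'^2).
L depends on z' only, not on z or θ, so ∂L/∂z = 0 and
    ∂L/∂z' = z' / sqrt(256 + z'^2).
The Euler-Lagrange equation gives
    d/dθ( z' / sqrt(256 + z'^2) ) = 0,
so z' is constant. Integrating once:
    z(θ) = a θ + b,
a helix on the cylinder (a straight line when the cylinder is unrolled). The constants a, b are determined by the endpoint conditions.
With endpoint conditions z(0) = -4 and z(2π) = 4: from z(0) = b we get b = -4, and a·2π + -4 = 4 gives a = 4/π, so
    z(θ) = (4/π) θ − 4.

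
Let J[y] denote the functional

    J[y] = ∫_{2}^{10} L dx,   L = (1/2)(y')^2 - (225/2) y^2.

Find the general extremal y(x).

The Lagrangian is L = (1/2)(y')^2 - (225/2) y^2.
∂L/∂y = -225y.
∂L/∂y' = y'.
The Euler-Lagrange equation d/dx(∂L/∂y') − ∂L/∂y = 0 becomes:
    y'' + 225 y = 0
General solution: y(x) = A sin(15x) + B cos(15x), where A and B are arbitrary constants fixed by the endpoint conditions.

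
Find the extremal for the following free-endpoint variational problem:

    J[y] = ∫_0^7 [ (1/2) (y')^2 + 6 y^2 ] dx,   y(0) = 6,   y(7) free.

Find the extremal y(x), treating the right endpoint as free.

The Lagrangian L = (1/2) (y')^2 + 6 y^2 gives
    ∂L/∂y = 12 y,   ∂L/∂y' = y'.
Euler-Lagrange: y'' − 12 y = 0.
With k = sqrt(12), the general solution is
    y(x) = A cosh(sqrt(12) x) + B sinh(sqrt(12) x).
Fixed left endpoint y(0) = 6 ⇒ A = 6.
The right endpoint x = 7 is free, so the natural (transversality) condition is ∂L/∂y' |_{x=7} = 0, i.e. y'(7) = 0.
Compute y'(x) = A k sinh(k x) + B k cosh(k x), so
    y'(7) = A k sinh(k·7) + B k cosh(k·7) = 0
    ⇒ B = −A tanh(k·7) = − 6 tanh(sqrt(12)·7).
Therefore the extremal is
    y(x) = 6 cosh(sqrt(12) x) − 6 tanh(sqrt(12)·7) sinh(sqrt(12) x).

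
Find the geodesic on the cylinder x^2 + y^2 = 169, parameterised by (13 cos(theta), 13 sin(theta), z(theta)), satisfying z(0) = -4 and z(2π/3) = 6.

Parameterise the cylinder of radius R = 13 as
    r(θ) = (13 cos θ, 13 sin θ, z(θ)).
The arc-length element is
    ds = sqrt(169 + (dz/dθ)^2) dθ,
so the Lagrangian is L = sqrt(169 + z'^2).
L depends on z' only, not on z or θ, so ∂L/∂z = 0 and
    ∂L/∂z' = z' / sqrt(169 + z'^2).
The Euler-Lagrange equation gives
    d/dθ( z' / sqrt(169 + z'^2) ) = 0,
so z' is constant. Integrating once:
    z(θ) = a θ + b,
a helix on the cylinder (a straight line when the cylinder is unrolled). The constants a, b are determined by the endpoint conditions.
With endpoint conditions z(0) = -4 and z(2π/3) = 6: from z(0) = b we get b = -4, and a·2π/3 + -4 = 6 gives a = 15/π, so
    z(θ) = (15/π) θ − 4.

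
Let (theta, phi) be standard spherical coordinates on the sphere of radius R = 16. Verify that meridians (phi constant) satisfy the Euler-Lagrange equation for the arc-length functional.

On the sphere of radius R = 16 with spherical coordinates (θ, φ), the induced metric is
    ds^2 = 256(dθ^2 + sin^2(θ) dφ^2).
Using θ as the parameter, the arc-length functional becomes
    J[φ] = ∫ 16 sqrt(1 + sin^2(θ) (dφ/dθ)^2) dθ.
So L = 16 sqrt(1 + sin^2(θ) φ'^2). Compute
    ∂L/∂φ = 0  (L has no explicit φ dependence),
    ∂L/∂φ' = 16 sin^2(θ) φ' / sqrt(1 + sin^2(θ) φ'^2).
For the candidate φ(θ) = c (constant), φ' = 0, so ∂L/∂φ' evaluated along the candidate vanishes, and ∂L/∂φ is identically zero. Hence
    d/dθ(∂L/∂φ') − ∂L/∂φ = 0
is satisfied. Therefore meridians φ = const are extremals of arc length — they are geodesics on the sphere.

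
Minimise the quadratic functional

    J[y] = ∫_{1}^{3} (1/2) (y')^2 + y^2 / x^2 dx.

The Lagrangian is L = (1/2) (y')^2 + y^2 / x^2.
Compute ∂L/∂y = 2y/x^2, ∂L/∂y' = y'.
The Euler-Lagrange equation d/dx(∂L/∂y') − ∂L/∂y = 0 reduces to
    y'' − 2/x^2 · y = 0  (x > 0).
Its general solution is
    y(x) = A x^2 + B / x,
with A, B fixed by the endpoint conditions.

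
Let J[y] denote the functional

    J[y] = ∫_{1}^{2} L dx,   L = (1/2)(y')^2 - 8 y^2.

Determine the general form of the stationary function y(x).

The Lagrangian is L = (1/2)(y')^2 - 8 y^2.
∂L/∂y = -16y.
∂L/∂y' = y'.
The Euler-Lagrange equation d/dx(∂L/∂y') − ∂L/∂y = 0 becomes:
    y'' + 16 y = 0
General solution: y(x) = A sin(4x) + B cos(4x), where A and B are arbitrary constants fixed by the endpoint conditions.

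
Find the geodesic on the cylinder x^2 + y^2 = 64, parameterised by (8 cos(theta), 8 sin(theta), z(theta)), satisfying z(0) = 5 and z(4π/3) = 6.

Parameterise the cylinder of radius R = 8 as
    r(θ) = (8 cos θ, 8 sin θ, z(θ)).
The arc-length element is
    ds = sqrt(64 + (dz/dθ)^2) dθ,
so the Lagrangian is L = sqrt(64 + z'^2).
L depends on z' only, not on z or θ, so ∂L/∂z = 0 and
    ∂L/∂z' = z' / sqrt(64 + z'^2).
The Euler-Lagrange equation gives
    d/dθ( z' / sqrt(64 + z'^2) ) = 0,
so z' is constant. Integrating once:
    z(θ) = a θ + b,
a helix on the cylinder (a straight line when the cylinder is unrolled). The constants a, b are determined by the endpoint conditions.
With endpoint conditions z(0) = 5 and z(4π/3) = 6: from z(0) = b we get b = 5, and a·4π/3 + 5 = 6 gives a = 3/(4π), so
    z(θ) = (3/(4π)) θ + 5.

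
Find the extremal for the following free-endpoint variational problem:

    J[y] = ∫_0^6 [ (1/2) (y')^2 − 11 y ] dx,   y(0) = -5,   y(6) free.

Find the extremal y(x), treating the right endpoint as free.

The Lagrangian L = (1/2) (y')^2 − 11 y gives
    ∂L/∂y = −11,   ∂L/∂y' = y'.
Euler-Lagrange: d/dx(y') − (−11) = 0, i.e. y'' + 11 = 0, so
    y(x) = −(11/2) x^2 + C1 x + C2.
Fixed left endpoint y(0) = -5 ⇒ C2 = -5.
The right endpoint x = 6 is free, so the natural (transversality) condition is ∂L/∂y' |_{x=6} = 0, i.e. y'(6) = 0.
Compute y'(x) = −11 x + C1, so y'(6) = −66 + C1 = 0 ⇒ C1 = 66.
Therefore the extremal is
    y(x) = −(11/2) x^2 + 66 x − 5.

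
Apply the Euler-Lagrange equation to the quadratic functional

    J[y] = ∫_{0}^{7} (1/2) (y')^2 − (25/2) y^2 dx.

The Lagrangian is L = (1/2) (y')^2 − (25/2) y^2.
Compute ∂L/∂y = -25y, ∂L/∂y' = y'.
The Euler-Lagrange equation d/dx(∂L/∂y') − ∂L/∂y = 0 reduces to
    y'' + 25 y = 0.
Its general solution is
    y(x) = A sin(5x) + B cos(5x),
with A, B fixed by the endpoint conditions.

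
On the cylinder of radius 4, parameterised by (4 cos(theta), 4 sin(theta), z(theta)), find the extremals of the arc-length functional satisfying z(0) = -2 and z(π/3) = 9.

Parameterise the cylinder of radius R = 4 as
    r(θ) = (4 cos θ, 4 sin θ, z(θ)).
The arc-length element is
    ds = sqrt(16 + (dz/dθ)^2) dθ,
so the Lagrangian is L = sqrt(16 + z'^2).
L depends on z' only, not on z or θ, so ∂L/∂z = 0 and
    ∂L/∂z' = z' / sqrt(16 + z'^2).
The Euler-Lagrange equation gives
    d/dθ( z' / sqrt(16 + z'^2) ) = 0,
so z' is constant. Integrating once:
    z(θ) = a θ + b,
a helix on the cylinder (a straight line when the cylinder is unrolled). The constants a, b are determined by the endpoint conditions.
With endpoint conditions z(0) = -2 and z(π/3) = 9: from z(0) = b we get b = -2, and a·π/3 + -2 = 9 gives a = 33/π, so
    z(θ) = (33/π) θ − 2.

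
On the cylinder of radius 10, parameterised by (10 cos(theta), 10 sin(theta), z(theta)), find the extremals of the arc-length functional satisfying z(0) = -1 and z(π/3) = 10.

Parameterise the cylinder of radius R = 10 as
    r(θ) = (10 cos θ, 10 sin θ, z(θ)).
The arc-length element is
    ds = sqrt(100 + (dz/dθ)^2) dθ,
so the Lagrangian is L = sqrt(100 + z'^2).
L depends on z' only, not on z or θ, so ∂L/∂z = 0 and
    ∂L/∂z' = z' / sqrt(100 + z'^2).
The Euler-Lagrange equation gives
    d/dθ( z' / sqrt(100 + z'^2) ) = 0,
so z' is constant. Integrating once:
    z(θ) = a θ + b,
a helix on the cylinder (a straight line when the cylinder is unrolled). The constants a, b are determined by the endpoint conditions.
With endpoint conditions z(0) = -1 and z(π/3) = 10: from z(0) = b we get b = -1, and a·π/3 + -1 = 10 gives a = 33/π, so
    z(θ) = (33/π) θ − 1.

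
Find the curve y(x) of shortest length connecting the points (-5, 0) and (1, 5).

Arc-length functional: J[y] = ∫ sqrt(1 + (y')^2) dx.
Lagrangian L = sqrt(1 + (y')^2) has no explicit y dependence, so ∂L/∂y = 0 and the Euler-Lagrange equation gives
    d/dx( y' / sqrt(1 + (y')^2) ) = 0  ⇒  y' / sqrt(1 + (y')^2) = const.
Hence y' is constant, so y(x) is affine.
Fitting the endpoints (-5, 0) and (1, 5):
    slope m = (5 − 0) / (1 − (-5)) = 5/6,
    intercept c = 0 − m·(-5) = 25/6.
Extremal: y(x) = (5/6) x + 25/6.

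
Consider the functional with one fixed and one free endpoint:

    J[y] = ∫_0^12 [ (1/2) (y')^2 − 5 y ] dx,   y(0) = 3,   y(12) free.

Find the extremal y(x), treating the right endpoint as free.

The Lagrangian L = (1/2) (y')^2 − 5 y gives
    ∂L/∂y = −5,   ∂L/∂y' = y'.
Euler-Lagrange: d/dx(y') − (−5) = 0, i.e. y'' + 5 = 0, so
    y(x) = −(5/2) x^2 + C1 x + C2.
Fixed left endpoint y(0) = 3 ⇒ C2 = 3.
The right endpoint x = 12 is free, so the natural (transversality) condition is ∂L/∂y' |_{x=12} = 0, i.e. y'(12) = 0.
Compute y'(x) = −5 x + C1, so y'(12) = −60 + C1 = 0 ⇒ C1 = 60.
Therefore the extremal is
    y(x) = −(5/2) x^2 + 60 x + 3.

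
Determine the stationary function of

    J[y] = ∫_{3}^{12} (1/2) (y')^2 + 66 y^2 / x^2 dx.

The Lagrangian is L = (1/2) (y')^2 + 66 y^2 / x^2.
Compute ∂L/∂y = 132y/x^2, ∂L/∂y' = y'.
The Euler-Lagrange equation d/dx(∂L/∂y') − ∂L/∂y = 0 reduces to
    y'' − 132/x^2 · y = 0  (x > 0).
Its general solution is
    y(x) = A x^12 + B x^(-11),
with A, B fixed by the endpoint conditions.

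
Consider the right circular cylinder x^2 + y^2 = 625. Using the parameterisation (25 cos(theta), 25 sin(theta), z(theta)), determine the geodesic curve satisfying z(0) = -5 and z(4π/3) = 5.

Parameterise the cylinder of radius R = 25 as
    r(θ) = (25 cos θ, 25 sin θ, z(θ)).
The arc-length element is
    ds = sqrt(625 + (dz/dθ)^2) dθ,
so the Lagrangian is L = sqrt(625 + z'^2).
L depends on z' only, not on z or θ, so ∂L/∂z = 0 and
    ∂L/∂z' = z' / sqrt(625 + z'^2).
The Euler-Lagrange equation gives
    d/dθ( z' / sqrt(625 + z'^2) ) = 0,
so z' is constant. Integrating once:
    z(θ) = a θ + b,
a helix on the cylinder (a straight line when the cylinder is unrolled). The constants a, b are determined by the endpoint conditions.
With endpoint conditions z(0) = -5 and z(4π/3) = 5: from z(0) = b we get b = -5, and a·4π/3 + -5 = 5 gives a = 15/(2π), so
    z(θ) = (15/(2π)) θ − 5.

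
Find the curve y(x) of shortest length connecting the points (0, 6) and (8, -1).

Arc-length functional: J[y] = ∫ sqrt(1 + (y')^2) dx.
Lagrangian L = sqrt(1 + (y')^2) has no explicit y dependence, so ∂L/∂y = 0 and the Euler-Lagrange equation gives
    d/dx( y' / sqrt(1 + (y')^2) ) = 0  ⇒  y' / sqrt(1 + (y')^2) = const.
Hence y' is constant, so y(x) is affine.
Fitting the endpoints (0, 6) and (8, -1):
    slope m = ((-1) − 6) / (8 − 0) = -7/8,
    intercept c = 6 − m·0 = 6.
Extremal: y(x) = (-7/8) x + 6.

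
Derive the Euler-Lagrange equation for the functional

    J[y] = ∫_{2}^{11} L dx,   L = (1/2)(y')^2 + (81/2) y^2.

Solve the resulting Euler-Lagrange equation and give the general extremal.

The Lagrangian is L = (1/2)(y')^2 + (81/2) y^2.
∂L/∂y = 81y.
∂L/∂y' = y'.
The Euler-Lagrange equation d/dx(∂L/∂y') − ∂L/∂y = 0 becomes:
    y'' - 81 y = 0
General solution: y(x) = A e^(9x) + B e^(-9x), where A and B are arbitrary constants fixed by the endpoint conditions.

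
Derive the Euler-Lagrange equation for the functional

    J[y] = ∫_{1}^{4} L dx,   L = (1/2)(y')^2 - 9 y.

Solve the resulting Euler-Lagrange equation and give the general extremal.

The Lagrangian is L = (1/2)(y')^2 - 9 y.
∂L/∂y = -9.
∂L/∂y' = y'.
The Euler-Lagrange equation d/dx(∂L/∂y') − ∂L/∂y = 0 becomes:
    y'' + 9 = 0
General solution: y(x) = -(9/2) x^2 + A x + B, where A and B are arbitrary constants fixed by the endpoint conditions.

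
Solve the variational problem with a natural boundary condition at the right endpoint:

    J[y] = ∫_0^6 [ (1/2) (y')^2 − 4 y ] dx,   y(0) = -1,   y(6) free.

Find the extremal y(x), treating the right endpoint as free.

The Lagrangian L = (1/2) (y')^2 − 4 y gives
    ∂L/∂y = −4,   ∂L/∂y' = y'.
Euler-Lagrange: d/dx(y') − (−4) = 0, i.e. y'' + 4 = 0, so
    y(x) = −(4/2) x^2 + C1 x + C2.
Fixed left endpoint y(0) = -1 ⇒ C2 = -1.
The right endpoint x = 6 is free, so the natural (transversality) condition is ∂L/∂y' |_{x=6} = 0, i.e. y'(6) = 0.
Compute y'(x) = −4 x + C1, so y'(6) = −24 + C1 = 0 ⇒ C1 = 24.
Therefore the extremal is
    y(x) = −2 x^2 + 24 x − 1.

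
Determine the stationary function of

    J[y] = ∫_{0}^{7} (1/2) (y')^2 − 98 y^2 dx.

The Lagrangian is L = (1/2) (y')^2 − 98 y^2.
Compute ∂L/∂y = -196y, ∂L/∂y' = y'.
The Euler-Lagrange equation d/dx(∂L/∂y') − ∂L/∂y = 0 reduces to
    y'' + 196 y = 0.
Its general solution is
    y(x) = A sin(14x) + B cos(14x),
with A, B fixed by the endpoint conditions.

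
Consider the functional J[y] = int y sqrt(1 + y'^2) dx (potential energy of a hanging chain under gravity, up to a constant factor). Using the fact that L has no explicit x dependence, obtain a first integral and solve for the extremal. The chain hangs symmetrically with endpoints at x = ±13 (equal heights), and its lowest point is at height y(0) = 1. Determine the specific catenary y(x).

The Lagrangian L(y, y') = y sqrt(1 + y'^2) has no explicit x dependence, so the Beltrami identity applies:
    L − y' ∂L/∂y' = C.
Compute ∂L/∂y' = y · y' / sqrt(1 + y'^2). Then
    L − y' ∂L/∂y'
    = y sqrt(1 + y'^2) − y · y'^2 / sqrt(1 + y'^2)
    = y (1 + y'^2 − y'^2) / sqrt(1 + y'^2)
    = y / sqrt(1 + y'^2) = C.
Squaring gives y^2 = C^2 (1 + y'^2), i.e.
    y'^2 = y^2 / C^2 − 1.
Separating variables,
    dy / sqrt(y^2 − C^2) = dx / C,
and integrating gives arccosh(y / C) = (x − a)/C, so
    y(x) = C cosh((x − a)/C),
the catenary. The constants C and a are fixed by the two endpoint conditions (and, for the hanging-chain problem, the length constraint selects C).
Now fit the given data. The endpoints x = ±13 are symmetric at equal height, so the catenary is even about its minimum: a = 0 and y(x) = C cosh(x/C). The lowest point is y(0) = C cosh(0) = C, and we are told y(0) = 1, so C = 1. Therefore
    y(x) = cosh(x),
and at the endpoints
    y(±13) = cosh(13).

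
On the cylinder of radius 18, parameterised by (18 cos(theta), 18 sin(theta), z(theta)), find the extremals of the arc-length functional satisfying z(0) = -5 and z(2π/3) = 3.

Parameterise the cylinder of radius R = 18 as
    r(θ) = (18 cos θ, 18 sin θ, z(θ)).
The arc-length element is
    ds = sqrt(324 + (dz/dθ)^2) dθ,
so the Lagrangian is L = sqrt(324 + z'^2).
L depends on z' only, not on z or θ, so ∂L/∂z = 0 and
    ∂L/∂z' = z' / sqrt(324 + z'^2).
The Euler-Lagrange equation gives
    d/dθ( z' / sqrt(324 + z'^2) ) = 0,
so z' is constant. Integrating once:
    z(θ) = a θ + b,
a helix on the cylinder (a straight line when the cylinder is unrolled). The constants a, b are determined by the endpoint conditions.
With endpoint conditions z(0) = -5 and z(2π/3) = 3: from z(0) = b we get b = -5, and a·2π/3 + -5 = 3 gives a = 12/π, so
    z(θ) = (12/π) θ − 5.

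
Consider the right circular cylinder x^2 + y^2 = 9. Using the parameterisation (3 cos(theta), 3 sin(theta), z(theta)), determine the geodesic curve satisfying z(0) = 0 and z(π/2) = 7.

Parameterise the cylinder of radius R = 3 as
    r(θ) = (3 cos θ, 3 sin θ, z(θ)).
The arc-length element is
    ds = sqrt(9 + (dz/dθ)^2) dθ,
so the Lagrangian is L = sqrt(9 + z'^2).
L depends on z' only, not on z or θ, so ∂L/∂z = 0 and
    ∂L/∂z' = z' / sqrt(9 + z'^2).
The Euler-Lagrange equation gives
    d/dθ( z' / sqrt(9 + z'^2) ) = 0,
so z' is constant. Integrating once:
    z(θ) = a θ + b,
a helix on the cylinder (a straight line when the cylinder is unrolled). The constants a, b are determined by the endpoint conditions.
With endpoint conditions z(0) = 0 and z(π/2) = 7: from z(0) = b we get b = 0, and a·π/2 + 0 = 7 gives a = 14/π, so
    z(θ) = (14/π) θ.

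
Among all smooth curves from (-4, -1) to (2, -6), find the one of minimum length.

Arc-length functional: J[y] = ∫ sqrt(1 + (y')^2) dx.
Lagrangian L = sqrt(1 + (y')^2) has no explicit y dependence, so ∂L/∂y = 0 and the Euler-Lagrange equation gives
    d/dx( y' / sqrt(1 + (y')^2) ) = 0  ⇒  y' / sqrt(1 + (y')^2) = const.
Hence y' is constant, so y(x) is affine.
Fitting the endpoints (-4, -1) and (2, -6):
    slope m = ((-6) − (-1)) / (2 − (-4)) = -5/6,
    intercept c = (-1) − m·(-4) = -13/3.
Extremal: y(x) = (-5/6) x - 13/3.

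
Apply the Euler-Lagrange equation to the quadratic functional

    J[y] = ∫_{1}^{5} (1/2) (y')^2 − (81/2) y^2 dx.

The Lagrangian is L = (1/2) (y')^2 − (81/2) y^2.
Compute ∂L/∂y = -81y, ∂L/∂y' = y'.
The Euler-Lagrange equation d/dx(∂L/∂y') − ∂L/∂y = 0 reduces to
    y'' + 81 y = 0.
Its general solution is
    y(x) = A sin(9x) + B cos(9x),
with A, B fixed by the endpoint conditions.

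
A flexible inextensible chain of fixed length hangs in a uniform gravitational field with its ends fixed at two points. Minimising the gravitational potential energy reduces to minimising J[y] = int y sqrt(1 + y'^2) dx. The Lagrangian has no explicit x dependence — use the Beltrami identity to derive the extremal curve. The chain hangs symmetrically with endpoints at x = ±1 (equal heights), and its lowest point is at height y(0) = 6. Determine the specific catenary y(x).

The Lagrangian L(y, y') = y sqrt(1 + y'^2) has no explicit x dependence, so the Beltrami identity applies:
    L − y' ∂L/∂y' = C.
Compute ∂L/∂y' = y · y' / sqrt(1 + y'^2). Then
    L − y' ∂L/∂y'
    = y sqrt(1 + y'^2) − y · y'^2 / sqrt(1 + y'^2)
    = y (1 + y'^2 − y'^2) / sqrt(1 + y'^2)
    = y / sqrt(1 + y'^2) = C.
Squaring gives y^2 = C^2 (1 + y'^2), i.e.
    y'^2 = y^2 / C^2 − 1.
Separating variables,
    dy / sqrt(y^2 − C^2) = dx / C,
and integrating gives arccosh(y / C) = (x − a)/C, so
    y(x) = C cosh((x − a)/C),
the catenary. The constants C and a are fixed by the two endpoint conditions (and, for the hanging-chain problem, the length constraint selects C).
Now fit the given data. The endpoints x = ±1 are symmetric at equal height, so the catenary is even about its minimum: a = 0 and y(x) = C cosh(x/C). The lowest point is y(0) = C cosh(0) = C, and we are told y(0) = 6, so C = 6. Therefore
    y(x) = 6 cosh(x/6),
and at the endpoints
    y(±1) = 6 cosh(1/6).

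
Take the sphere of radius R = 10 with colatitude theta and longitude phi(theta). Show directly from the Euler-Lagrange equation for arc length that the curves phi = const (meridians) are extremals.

On the sphere of radius R = 10 with spherical coordinates (θ, φ), the induced metric is
    ds^2 = 100(dθ^2 + sin^2(θ) dφ^2).
Using θ as the parameter, the arc-length functional becomes
    J[φ] = ∫ 10 sqrt(1 + sin^2(θ) (dφ/dθ)^2) dθ.
So L = 10 sqrt(1 + sin^2(θ) φ'^2). Compute
    ∂L/∂φ = 0  (L has no explicit φ dependence),
    ∂L/∂φ' = 10 sin^2(θ) φ' / sqrt(1 + sin^2(θ) φ'^2).
For the candidate φ(θ) = c (constant), φ' = 0, so ∂L/∂φ' evaluated along the candidate vanishes, and ∂L/∂φ is identically zero. Hence
    d/dθ(∂L/∂φ') − ∂L/∂φ = 0
is satisfied. Therefore meridians φ = const are extremals of arc length — they are geodesics on the sphere.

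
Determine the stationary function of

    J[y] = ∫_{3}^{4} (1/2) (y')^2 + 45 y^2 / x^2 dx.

The Lagrangian is L = (1/2) (y')^2 + 45 y^2 / x^2.
Compute ∂L/∂y = 90y/x^2, ∂L/∂y' = y'.
The Euler-Lagrange equation d/dx(∂L/∂y') − ∂L/∂y = 0 reduces to
    y'' − 90/x^2 · y = 0  (x > 0).
Its general solution is
    y(x) = A x^10 + B x^(-9),
with A, B fixed by the endpoint conditions.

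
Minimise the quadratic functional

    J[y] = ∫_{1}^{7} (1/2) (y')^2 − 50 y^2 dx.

The Lagrangian is L = (1/2) (y')^2 − 50 y^2.
Compute ∂L/∂y = -100y, ∂L/∂y' = y'.
The Euler-Lagrange equation d/dx(∂L/∂y') − ∂L/∂y = 0 reduces to
    y'' + 100 y = 0.
Its general solution is
    y(x) = A sin(10x) + B cos(10x),
with A, B fixed by the endpoint conditions.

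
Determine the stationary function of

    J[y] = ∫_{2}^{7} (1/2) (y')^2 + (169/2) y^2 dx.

The Lagrangian is L = (1/2) (y')^2 + (169/2) y^2.
Compute ∂L/∂y = 169y, ∂L/∂y' = y'.
The Euler-Lagrange equation d/dx(∂L/∂y') − ∂L/∂y = 0 reduces to
    y'' − 169 y = 0.
Its general solution is
    y(x) = A e^(13x) + B e^(−13x),
with A, B fixed by the endpoint conditions.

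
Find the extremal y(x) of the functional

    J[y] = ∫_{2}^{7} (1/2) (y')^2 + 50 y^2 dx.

The Lagrangian is L = (1/2) (y')^2 + 50 y^2.
Compute ∂L/∂y = 100y, ∂L/∂y' = y'.
The Euler-Lagrange equation d/dx(∂L/∂y') − ∂L/∂y = 0 reduces to
    y'' − 100 y = 0.
Its general solution is
    y(x) = A e^(10x) + B e^(−10x),
with A, B fixed by the endpoint conditions.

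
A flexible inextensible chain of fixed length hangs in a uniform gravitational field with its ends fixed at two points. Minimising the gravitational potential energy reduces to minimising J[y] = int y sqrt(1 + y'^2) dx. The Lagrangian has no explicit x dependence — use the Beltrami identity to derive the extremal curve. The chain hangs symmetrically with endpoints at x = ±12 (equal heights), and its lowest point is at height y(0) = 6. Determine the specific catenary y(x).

The Lagrangian L(y, y') = y sqrt(1 + y'^2) has no explicit x dependence, so the Beltrami identity applies:
    L − y' ∂L/∂y' = C.
Compute ∂L/∂y' = y · y' / sqrt(1 + y'^2). Then
    L − y' ∂L/∂y'
    = y sqrt(1 + y'^2) − y · y'^2 / sqrt(1 + y'^2)
    = y (1 + y'^2 − y'^2) / sqrt(1 + y'^2)
    = y / sqrt(1 + y'^2) = C.
Squaring gives y^2 = C^2 (1 + y'^2), i.e.
    y'^2 = y^2 / C^2 − 1.
Separating variables,
    dy / sqrt(y^2 − C^2) = dx / C,
and integrating gives arccosh(y / C) = (x − a)/C, so
    y(x) = C cosh((x − a)/C),
the catenary. The constants C and a are fixed by the two endpoint conditions (and, for the hanging-chain problem, the length constraint selects C).
Now fit the given data. The endpoints x = ±12 are symmetric at equal height, so the catenary is even about its minimum: a = 0 and y(x) = C cosh(x/C). The lowest point is y(0) = C cosh(0) = C, and we are told y(0) = 6, so C = 6. Therefore
    y(x) = 6 cosh(x/6),
and at the endpoints
    y(±12) = 6 cosh(12/6).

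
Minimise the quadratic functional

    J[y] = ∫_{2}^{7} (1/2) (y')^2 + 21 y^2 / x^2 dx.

The Lagrangian is L = (1/2) (y')^2 + 21 y^2 / x^2.
Compute ∂L/∂y = 42y/x^2, ∂L/∂y' = y'.
The Euler-Lagrange equation d/dx(∂L/∂y') − ∂L/∂y = 0 reduces to
    y'' − 42/x^2 · y = 0  (x > 0).
Its general solution is
    y(x) = A x^7 + B x^(-6),
with A, B fixed by the endpoint conditions.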